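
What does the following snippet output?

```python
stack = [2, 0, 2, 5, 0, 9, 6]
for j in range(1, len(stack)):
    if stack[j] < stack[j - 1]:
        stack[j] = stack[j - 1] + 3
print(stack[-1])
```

j=1: 0<2, stack[1] = 2+3 = 5 → [2, 5, 2, 5, 0, 9, 6]
j=2: 2<5, stack[2] = 5+3 = 8 → [2, 5, 8, 5, 0, 9, 6]
j=3: 5<8, stack[3] = 8+3 = 11 → [2, 5, 8, 11, 0, 9, 6]
j=4: 0<11, stack[4] = 11+3 = 14 → [2, 5, 8, 11, 14, 9, 6]
j=5: 9<14, stack[5] = 14+3 = 17 → [2, 5, 8, 11, 14, 17, 6]
j=6: 6<17, stack[6] = 17+3 = 20 → [2, 5, 8, 11, 14, 17, 20]

20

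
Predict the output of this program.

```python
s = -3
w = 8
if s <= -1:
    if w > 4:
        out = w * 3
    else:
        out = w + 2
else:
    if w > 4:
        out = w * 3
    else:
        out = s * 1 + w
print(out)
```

s=-3, w=8
s <= -1 is True; w > 4 is True
→ out = w * 3 = 24

24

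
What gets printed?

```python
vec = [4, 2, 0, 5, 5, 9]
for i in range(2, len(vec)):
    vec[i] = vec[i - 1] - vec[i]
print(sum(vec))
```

-20

i=2: vec[2] = 2-0 = 2 → [4, 2, 2, 5, 5, 9]
i=3: vec[3] = 2-5 = -3 → [4, 2, 2, -3, 5, 9]
i=4: vec[4] = (-3)-5 = -8 → [4, 2, 2, -3, -8, 9]
i=5: vec[5] = (-8)-9 = -17 → [4, 2, 2, -3, -8, -17]
sum = -20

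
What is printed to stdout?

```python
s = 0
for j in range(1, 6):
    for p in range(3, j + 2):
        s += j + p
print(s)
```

80

j=2,p=3: s = 0+5 = 5
j=3,p=3: s = 5+6 = 11
j=3,p=4: s = 11+7 = 18
j=4,p=3: s = 18+7 = 25
j=4,p=4: s = 25+8 = 33
j=4,p=5: s = 33+9 = 42
j=5,p=3: s = 42+8 = 50
j=5,p=4: s = 50+9 = 59
j=5,p=5: s = 59+10 = 69
j=5,p=6: s = 69+11 = 80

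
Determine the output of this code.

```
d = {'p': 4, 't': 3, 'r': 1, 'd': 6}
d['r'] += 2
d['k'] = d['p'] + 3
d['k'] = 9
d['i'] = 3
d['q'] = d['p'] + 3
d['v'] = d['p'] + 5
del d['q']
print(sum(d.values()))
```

d['r'] = 1+2 = 3 → {'p': 4, 't': 3, 'r': 3, 'd': 6}
d['k'] = d['p']+3 = 7 → {'p': 4, 't': 3, 'r': 3, 'd': 6, 'k': 7}
d['k'] = 9 → {'p': 4, 't': 3, 'r': 3, 'd': 6, 'k': 9}
d['i'] = 3 → {'p': 4, 't': 3, 'r': 3, 'd': 6, 'k': 9, 'i': 3}
d['q'] = d['p']+3 = 7 → {'p': 4, 't': 3, 'r': 3, 'd': 6, 'k': 9, 'i': 3, 'q': 7}
d['v'] = d['p']+5 = 9 → {'p': 4, 't': 3, 'r': 3, 'd': 6, 'k': 9, 'i': 3, 'q': 7, 'v': 9}
del 'q' → {'p': 4, 't': 3, 'r': 3, 'd': 6, 'k': 9, 'i': 3, 'v': 9}
sum of values = 37

37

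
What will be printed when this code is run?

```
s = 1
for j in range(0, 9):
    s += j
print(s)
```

37

j=0: s = 1+0 = 1
j=1: s = 1+1 = 2
j=2: s = 2+2 = 4
j=3: s = 4+3 = 7
j=4: s = 7+4 = 11
j=5: s = 11+5 = 16
j=6: s = 16+6 = 22
j=7: s = 22+7 = 29
j=8: s = 29+8 = 37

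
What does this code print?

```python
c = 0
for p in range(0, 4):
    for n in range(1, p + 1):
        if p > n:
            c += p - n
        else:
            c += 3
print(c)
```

13

p=1,n=1: not 1>1, c = 0+3 = 3
p=2,n=1: 2>1, c = 3+1 = 4
p=2,n=2: not 2>2, c = 4+3 = 7
p=3,n=1: 3>1, c = 7+2 = 9
p=3,n=2: 3>2, c = 9+1 = 10
p=3,n=3: not 3>3, c = 10+3 = 13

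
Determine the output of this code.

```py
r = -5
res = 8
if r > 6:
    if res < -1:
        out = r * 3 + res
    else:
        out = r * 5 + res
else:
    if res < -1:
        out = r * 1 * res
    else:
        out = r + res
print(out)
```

r=-5, res=8
r > 6 is False; res < -1 is False
→ out = r + res = 3

3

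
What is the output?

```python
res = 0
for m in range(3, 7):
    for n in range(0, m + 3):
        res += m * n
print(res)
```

m=3,n=0: res = 0+0 = 0
m=3,n=1: res = 0+3 = 3
m=3,n=2: res = 3+6 = 9
m=3,n=3: res = 9+9 = 18
m=3,n=4: res = 18+12 = 30
m=3,n=5: res = 30+15 = 45
m=4,n=0: res = 45+0 = 45
m=4,n=1: res = 45+4 = 49
m=4,n=2: res = 49+8 = 57
m=4,n=3: res = 57+12 = 69
m=4,n=4: res = 69+16 = 85
m=4,n=5: res = 85+20 = 105
m=4,n=6: res = 105+24 = 129
m=5,n=0: res = 129+0 = 129
m=5,n=1: res = 129+5 = 134
m=5,n=2: res = 134+10 = 144
m=5,n=3: res = 144+15 = 159
m=5,n=4: res = 159+20 = 179
m=5,n=5: res = 179+25 = 204
m=5,n=6: res = 204+30 = 234
m=5,n=7: res = 234+35 = 269
m=6,n=0: res = 269+0 = 269
m=6,n=1: res = 269+6 = 275
m=6,n=2: res = 275+12 = 287
m=6,n=3: res = 287+18 = 305
m=6,n=4: res = 305+24 = 329
m=6,n=5: res = 329+30 = 359
m=6,n=6: res = 359+36 = 395
m=6,n=7: res = 395+42 = 437
m=6,n=8: res = 437+48 = 485

485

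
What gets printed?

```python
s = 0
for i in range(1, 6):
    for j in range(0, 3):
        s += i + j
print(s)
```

60

i=1,j=0: s = 0+1 = 1
i=1,j=1: s = 1+2 = 3
i=1,j=2: s = 3+3 = 6
i=2,j=0: s = 6+2 = 8
i=2,j=1: s = 8+3 = 11
i=2,j=2: s = 11+4 = 15
i=3,j=0: s = 15+3 = 18
i=3,j=1: s = 18+4 = 22
i=3,j=2: s = 22+5 = 27
i=4,j=0: s = 27+4 = 31
i=4,j=1: s = 31+5 = 36
i=4,j=2: s = 36+6 = 42
i=5,j=0: s = 42+5 = 47
i=5,j=1: s = 47+6 = 53
i=5,j=2: s = 53+7 = 60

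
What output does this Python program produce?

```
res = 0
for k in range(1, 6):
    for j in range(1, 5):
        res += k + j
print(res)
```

110

k=1,j=1: res = 0+2 = 2
k=1,j=2: res = 2+3 = 5
k=1,j=3: res = 5+4 = 9
k=1,j=4: res = 9+5 = 14
k=2,j=1: res = 14+3 = 17
k=2,j=2: res = 17+4 = 21
k=2,j=3: res = 21+5 = 26
k=2,j=4: res = 26+6 = 32
k=3,j=1: res = 32+4 = 36
k=3,j=2: res = 36+5 = 41
k=3,j=3: res = 41+6 = 47
k=3,j=4: res = 47+7 = 54
k=4,j=1: res = 54+5 = 59
k=4,j=2: res = 59+6 = 65
k=4,j=3: res = 65+7 = 72
k=4,j=4: res = 72+8 = 80
k=5,j=1: res = 80+6 = 86
k=5,j=2: res = 86+7 = 93
k=5,j=3: res = 93+8 = 101
k=5,j=4: res = 101+9 = 110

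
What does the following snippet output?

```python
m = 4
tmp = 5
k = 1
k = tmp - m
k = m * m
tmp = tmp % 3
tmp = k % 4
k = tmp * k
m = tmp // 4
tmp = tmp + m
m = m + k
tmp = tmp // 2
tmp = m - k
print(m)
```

0

k = 5-4 = 1
k = 4*4 = 16
tmp = 5%3 = 2
tmp = 16%4 = 0
k = 0*16 = 0
m = 0//4 = 0
tmp = 0+0 = 0
m = 0+0 = 0
tmp = 0//2 = 0
tmp = 0-0 = 0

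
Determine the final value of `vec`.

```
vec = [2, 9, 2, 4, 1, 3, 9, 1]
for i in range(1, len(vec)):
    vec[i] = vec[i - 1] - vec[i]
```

[2, -7, -9, -13, -14, -17, -26, -27]

i=1: vec[1] = 2-9 = -7 → [2, -7, 2, 4, 1, 3, 9, 1]
i=2: vec[2] = (-7)-2 = -9 → [2, -7, -9, 4, 1, 3, 9, 1]
i=3: vec[3] = (-9)-4 = -13 → [2, -7, -9, -13, 1, 3, 9, 1]
i=4: vec[4] = (-13)-1 = -14 → [2, -7, -9, -13, -14, 3, 9, 1]
i=5: vec[5] = (-14)-3 = -17 → [2, -7, -9, -13, -14, -17, 9, 1]
i=6: vec[6] = (-17)-9 = -26 → [2, -7, -9, -13, -14, -17, -26, 1]
i=7: vec[7] = (-26)-1 = -27 → [2, -7, -9, -13, -14, -17, -26, -27]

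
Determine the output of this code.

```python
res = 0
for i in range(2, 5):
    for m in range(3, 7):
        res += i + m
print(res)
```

90

i=2,m=3: res = 0+5 = 5
i=2,m=4: res = 5+6 = 11
i=2,m=5: res = 11+7 = 18
i=2,m=6: res = 18+8 = 26
i=3,m=3: res = 26+6 = 32
i=3,m=4: res = 32+7 = 39
i=3,m=5: res = 39+8 = 47
i=3,m=6: res = 47+9 = 56
i=4,m=3: res = 56+7 = 63
i=4,m=4: res = 63+8 = 71
i=4,m=5: res = 71+9 = 80
i=4,m=6: res = 80+10 = 90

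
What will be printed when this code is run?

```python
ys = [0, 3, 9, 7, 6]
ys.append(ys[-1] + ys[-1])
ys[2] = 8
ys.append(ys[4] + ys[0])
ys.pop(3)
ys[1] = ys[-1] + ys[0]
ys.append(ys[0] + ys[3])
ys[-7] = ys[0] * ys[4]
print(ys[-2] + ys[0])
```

append ys[-1]+ys[-1] = 6+6 = 12 → [0, 3, 9, 7, 6, 12]
ys[2] = 8 → [0, 3, 8, 7, 6, 12]
append ys[4]+ys[0] = 6+0 = 6 → [0, 3, 8, 7, 6, 12, 6]
pop(3) removes 7 → [0, 3, 8, 6, 12, 6]
ys[1] = ys[-1]+ys[0] = 6+0 = 6 → [0, 6, 8, 6, 12, 6]
append ys[0]+ys[3] = 0+6 = 6 → [0, 6, 8, 6, 12, 6, 6]
ys[-7] = ys[0]*ys[4] = 0*12 = 0 → [0, 6, 8, 6, 12, 6, 6]
ys[-2]+ys[0] = 6+0 = 6

6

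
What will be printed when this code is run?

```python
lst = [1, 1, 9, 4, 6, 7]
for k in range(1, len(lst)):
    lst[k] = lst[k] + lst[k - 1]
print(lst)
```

[1, 2, 11, 15, 21, 28]

k=1: lst[1] = 1+1 = 2 → [1, 2, 9, 4, 6, 7]
k=2: lst[2] = 9+2 = 11 → [1, 2, 11, 4, 6, 7]
k=3: lst[3] = 4+11 = 15 → [1, 2, 11, 15, 6, 7]
k=4: lst[4] = 6+15 = 21 → [1, 2, 11, 15, 21, 7]
k=5: lst[5] = 7+21 = 28 → [1, 2, 11, 15, 21, 28]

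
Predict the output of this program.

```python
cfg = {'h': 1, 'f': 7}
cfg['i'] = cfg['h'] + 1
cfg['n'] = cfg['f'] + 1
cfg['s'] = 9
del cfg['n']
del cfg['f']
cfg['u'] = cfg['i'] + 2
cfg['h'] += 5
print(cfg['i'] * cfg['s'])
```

cfg['i'] = cfg['h']+1 = 2 → {'h': 1, 'f': 7, 'i': 2}
cfg['n'] = cfg['f']+1 = 8 → {'h': 1, 'f': 7, 'i': 2, 'n': 8}
cfg['s'] = 9 → {'h': 1, 'f': 7, 'i': 2, 'n': 8, 's': 9}
del 'n' → {'h': 1, 'f': 7, 'i': 2, 's': 9}
del 'f' → {'h': 1, 'i': 2, 's': 9}
cfg['u'] = cfg['i']+2 = 4 → {'h': 1, 'i': 2, 's': 9, 'u': 4}
cfg['h'] = 1+5 = 6 → {'h': 6, 'i': 2, 's': 9, 'u': 4}
cfg['i']*cfg['s'] = 2*9 = 18

18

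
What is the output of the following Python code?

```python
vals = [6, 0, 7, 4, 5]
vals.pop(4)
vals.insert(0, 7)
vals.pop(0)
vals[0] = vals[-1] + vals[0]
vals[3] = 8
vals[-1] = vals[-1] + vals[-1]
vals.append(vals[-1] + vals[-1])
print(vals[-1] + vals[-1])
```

64

pop(4) removes 5 → [6, 0, 7, 4]
insert 7 at 0 → [7, 6, 0, 7, 4]
pop(0) removes 7 → [6, 0, 7, 4]
vals[0] = vals[-1]+vals[0] = 4+6 = 10 → [10, 0, 7, 4]
vals[3] = 8 → [10, 0, 7, 8]
vals[-1] = vals[-1]+vals[-1] = 8+8 = 16 → [10, 0, 7, 16]
append vals[-1]+vals[-1] = 16+16 = 32 → [10, 0, 7, 16, 32]
vals[-1]+vals[-1] = 32+32 = 64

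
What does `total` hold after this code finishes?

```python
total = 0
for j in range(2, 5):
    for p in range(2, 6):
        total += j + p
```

j=2,p=2: total = 0+4 = 4
j=2,p=3: total = 4+5 = 9
j=2,p=4: total = 9+6 = 15
j=2,p=5: total = 15+7 = 22
j=3,p=2: total = 22+5 = 27
j=3,p=3: total = 27+6 = 33
j=3,p=4: total = 33+7 = 40
j=3,p=5: total = 40+8 = 48
j=4,p=2: total = 48+6 = 54
j=4,p=3: total = 54+7 = 61
j=4,p=4: total = 61+8 = 69
j=4,p=5: total = 69+9 = 78

78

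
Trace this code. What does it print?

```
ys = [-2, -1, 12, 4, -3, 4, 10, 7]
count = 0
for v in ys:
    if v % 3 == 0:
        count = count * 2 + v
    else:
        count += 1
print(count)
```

v=-2: not %3==0, count = 0+1 = 1
v=-1: not %3==0, count = 1+1 = 2
v=12: %3==0, count = 2*2+12 = 16
v=4: not %3==0, count = 16+1 = 17
v=-3: %3==0, count = 17*2+(-3) = 31
v=4: not %3==0, count = 31+1 = 32
v=10: not %3==0, count = 32+1 = 33
v=7: not %3==0, count = 33+1 = 34

34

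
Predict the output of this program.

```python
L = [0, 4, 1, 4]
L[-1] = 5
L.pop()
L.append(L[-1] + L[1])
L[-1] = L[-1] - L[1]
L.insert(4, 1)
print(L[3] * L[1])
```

L[-1] = 5 → [0, 4, 1, 5]
pop() removes 5 → [0, 4, 1]
append L[-1]+L[1] = 1+4 = 5 → [0, 4, 1, 5]
L[-1] = L[-1]-L[1] = 5-4 = 1 → [0, 4, 1, 1]
insert 1 at 4 → [0, 4, 1, 1, 1]
L[3]*L[1] = 1*4 = 4

4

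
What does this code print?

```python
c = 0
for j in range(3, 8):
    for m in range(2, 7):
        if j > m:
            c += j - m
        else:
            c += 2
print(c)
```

j=3,m=2: 3>2, c = 0+1 = 1
j=3,m=3: not 3>3, c = 1+2 = 3
j=3,m=4: not 3>4, c = 3+2 = 5
j=3,m=5: not 3>5, c = 5+2 = 7
j=3,m=6: not 3>6, c = 7+2 = 9
j=4,m=2: 4>2, c = 9+2 = 11
j=4,m=3: 4>3, c = 11+1 = 12
j=4,m=4: not 4>4, c = 12+2 = 14
j=4,m=5: not 4>5, c = 14+2 = 16
j=4,m=6: not 4>6, c = 16+2 = 18
j=5,m=2: 5>2, c = 18+3 = 21
j=5,m=3: 5>3, c = 21+2 = 23
j=5,m=4: 5>4, c = 23+1 = 24
j=5,m=5: not 5>5, c = 24+2 = 26
j=5,m=6: not 5>6, c = 26+2 = 28
j=6,m=2: 6>2, c = 28+4 = 32
j=6,m=3: 6>3, c = 32+3 = 35
j=6,m=4: 6>4, c = 35+2 = 37
j=6,m=5: 6>5, c = 37+1 = 38
j=6,m=6: not 6>6, c = 38+2 = 40
j=7,m=2: 7>2, c = 40+5 = 45
j=7,m=3: 7>3, c = 45+4 = 49
j=7,m=4: 7>4, c = 49+3 = 52
j=7,m=5: 7>5, c = 52+2 = 54
j=7,m=6: 7>6, c = 54+1 = 55

55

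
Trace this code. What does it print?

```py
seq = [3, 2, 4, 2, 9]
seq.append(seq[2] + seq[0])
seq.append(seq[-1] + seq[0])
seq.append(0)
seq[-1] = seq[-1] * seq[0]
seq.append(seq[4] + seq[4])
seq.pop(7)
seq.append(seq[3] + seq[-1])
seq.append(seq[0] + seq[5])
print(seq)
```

[3, 2, 4, 2, 9, 7, 10, 18, 20, 10]

append seq[2]+seq[0] = 4+3 = 7 → [3, 2, 4, 2, 9, 7]
append seq[-1]+seq[0] = 7+3 = 10 → [3, 2, 4, 2, 9, 7, 10]
append 0 → [3, 2, 4, 2, 9, 7, 10, 0]
seq[-1] = seq[-1]*seq[0] = 0*3 = 0 → [3, 2, 4, 2, 9, 7, 10, 0]
append seq[4]+seq[4] = 9+9 = 18 → [3, 2, 4, 2, 9, 7, 10, 0, 18]
pop(7) removes 0 → [3, 2, 4, 2, 9, 7, 10, 18]
append seq[3]+seq[-1] = 2+18 = 20 → [3, 2, 4, 2, 9, 7, 10, 18, 20]
append seq[0]+seq[5] = 3+7 = 10 → [3, 2, 4, 2, 9, 7, 10, 18, 20, 10]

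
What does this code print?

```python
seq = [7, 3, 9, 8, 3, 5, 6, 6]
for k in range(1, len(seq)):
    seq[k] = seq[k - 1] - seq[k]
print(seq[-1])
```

k=1: seq[1] = 7-3 = 4 → [7, 4, 9, 8, 3, 5, 6, 6]
k=2: seq[2] = 4-9 = -5 → [7, 4, -5, 8, 3, 5, 6, 6]
k=3: seq[3] = (-5)-8 = -13 → [7, 4, -5, -13, 3, 5, 6, 6]
k=4: seq[4] = (-13)-3 = -16 → [7, 4, -5, -13, -16, 5, 6, 6]
k=5: seq[5] = (-16)-5 = -21 → [7, 4, -5, -13, -16, -21, 6, 6]
k=6: seq[6] = (-21)-6 = -27 → [7, 4, -5, -13, -16, -21, -27, 6]
k=7: seq[7] = (-27)-6 = -33 → [7, 4, -5, -13, -16, -21, -27, -33]

-33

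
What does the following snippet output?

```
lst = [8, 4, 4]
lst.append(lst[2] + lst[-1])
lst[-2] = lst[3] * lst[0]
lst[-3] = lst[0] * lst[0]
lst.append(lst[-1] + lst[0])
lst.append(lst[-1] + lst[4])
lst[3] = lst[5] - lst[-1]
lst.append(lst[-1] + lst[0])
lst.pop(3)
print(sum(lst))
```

append lst[2]+lst[-1] = 4+4 = 8 → [8, 4, 4, 8]
lst[-2] = lst[3]*lst[0] = 8*8 = 64 → [8, 4, 64, 8]
lst[-3] = lst[0]*lst[0] = 8*8 = 64 → [8, 64, 64, 8]
append lst[-1]+lst[0] = 8+8 = 16 → [8, 64, 64, 8, 16]
append lst[-1]+lst[4] = 16+16 = 32 → [8, 64, 64, 8, 16, 32]
lst[3] = lst[5]-lst[-1] = 32-32 = 0 → [8, 64, 64, 0, 16, 32]
append lst[-1]+lst[0] = 32+8 = 40 → [8, 64, 64, 0, 16, 32, 40]
pop(3) removes 0 → [8, 64, 64, 16, 32, 40]
sum = 224

224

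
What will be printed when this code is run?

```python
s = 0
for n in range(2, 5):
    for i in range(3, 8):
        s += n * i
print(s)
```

225

n=2,i=3: s = 0+6 = 6
n=2,i=4: s = 6+8 = 14
n=2,i=5: s = 14+10 = 24
n=2,i=6: s = 24+12 = 36
n=2,i=7: s = 36+14 = 50
n=3,i=3: s = 50+9 = 59
n=3,i=4: s = 59+12 = 71
n=3,i=5: s = 71+15 = 86
n=3,i=6: s = 86+18 = 104
n=3,i=7: s = 104+21 = 125
n=4,i=3: s = 125+12 = 137
n=4,i=4: s = 137+16 = 153
n=4,i=5: s = 153+20 = 173
n=4,i=6: s = 173+24 = 197
n=4,i=7: s = 197+28 = 225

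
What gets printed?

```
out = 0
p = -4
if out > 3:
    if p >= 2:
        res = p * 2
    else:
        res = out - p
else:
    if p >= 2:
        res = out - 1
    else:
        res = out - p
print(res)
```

out=0, p=-4
out > 3 is False; p >= 2 is False
→ res = out - p = 4

4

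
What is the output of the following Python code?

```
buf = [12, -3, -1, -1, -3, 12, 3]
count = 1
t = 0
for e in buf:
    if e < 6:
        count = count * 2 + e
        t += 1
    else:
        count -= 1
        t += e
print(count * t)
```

e=12: not <6, count = 1-1 = 0; t=12
e=-3: <6, count = 0*2+(-3) = -3; t=13
e=-1: <6, count = (-3)*2+(-1) = -7; t=14
e=-1: <6, count = (-7)*2+(-1) = -15; t=15
e=-3: <6, count = (-15)*2+(-3) = -33; t=16
e=12: not <6, count = (-33)-1 = -34; t=28
e=3: <6, count = (-34)*2+3 = -65; t=29
count*t = (-65)*29 = -1885

-1885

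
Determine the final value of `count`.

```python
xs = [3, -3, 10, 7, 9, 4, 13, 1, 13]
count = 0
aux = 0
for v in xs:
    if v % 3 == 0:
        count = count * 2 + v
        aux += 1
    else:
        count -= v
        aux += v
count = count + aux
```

1

v=3: %3==0, count = 0*2+3 = 3; aux=1
v=-3: %3==0, count = 3*2+(-3) = 3; aux=2
v=10: not %3==0, count = 3-10 = -7; aux=12
v=7: not %3==0, count = (-7)-7 = -14; aux=19
v=9: %3==0, count = (-14)*2+9 = -19; aux=20
v=4: not %3==0, count = (-19)-4 = -23; aux=24
v=13: not %3==0, count = (-23)-13 = -36; aux=37
v=1: not %3==0, count = (-36)-1 = -37; aux=38
v=13: not %3==0, count = (-37)-13 = -50; aux=51
count+aux = (-50)+51 = 1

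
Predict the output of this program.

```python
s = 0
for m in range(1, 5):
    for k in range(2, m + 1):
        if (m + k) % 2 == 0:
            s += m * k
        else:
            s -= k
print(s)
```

m=2,k=2: even sum, s = 0+4 = 4
m=3,k=2: odd sum, s = 4-2 = 2
m=3,k=3: even sum, s = 2+9 = 11
m=4,k=2: even sum, s = 11+8 = 19
m=4,k=3: odd sum, s = 19-3 = 16
m=4,k=4: even sum, s = 16+16 = 32

32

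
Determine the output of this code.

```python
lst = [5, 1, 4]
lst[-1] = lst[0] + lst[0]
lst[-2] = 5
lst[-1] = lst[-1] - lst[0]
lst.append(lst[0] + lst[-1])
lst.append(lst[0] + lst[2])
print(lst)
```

[5, 5, 5, 10, 10]

lst[-1] = lst[0]+lst[0] = 5+5 = 10 → [5, 1, 10]
lst[-2] = 5 → [5, 5, 10]
lst[-1] = lst[-1]-lst[0] = 10-5 = 5 → [5, 5, 5]
append lst[0]+lst[-1] = 5+5 = 10 → [5, 5, 5, 10]
append lst[0]+lst[2] = 5+5 = 10 → [5, 5, 5, 10, 10]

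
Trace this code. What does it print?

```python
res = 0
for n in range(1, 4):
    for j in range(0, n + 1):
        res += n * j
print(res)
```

n=1,j=0: res = 0+0 = 0
n=1,j=1: res = 0+1 = 1
n=2,j=0: res = 1+0 = 1
n=2,j=1: res = 1+2 = 3
n=2,j=2: res = 3+4 = 7
n=3,j=0: res = 7+0 = 7
n=3,j=1: res = 7+3 = 10
n=3,j=2: res = 10+6 = 16
n=3,j=3: res = 16+9 = 25

25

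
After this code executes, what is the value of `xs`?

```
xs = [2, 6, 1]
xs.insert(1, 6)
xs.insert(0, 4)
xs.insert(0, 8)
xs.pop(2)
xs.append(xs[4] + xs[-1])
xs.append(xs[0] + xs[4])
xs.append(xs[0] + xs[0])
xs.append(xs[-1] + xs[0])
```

[8, 4, 6, 6, 1, 2, 9, 16, 24]

insert 6 at 1 → [2, 6, 6, 1]
insert 4 at 0 → [4, 2, 6, 6, 1]
insert 8 at 0 → [8, 4, 2, 6, 6, 1]
pop(2) removes 2 → [8, 4, 6, 6, 1]
append xs[4]+xs[-1] = 1+1 = 2 → [8, 4, 6, 6, 1, 2]
append xs[0]+xs[4] = 8+1 = 9 → [8, 4, 6, 6, 1, 2, 9]
append xs[0]+xs[0] = 8+8 = 16 → [8, 4, 6, 6, 1, 2, 9, 16]
append xs[-1]+xs[0] = 16+8 = 24 → [8, 4, 6, 6, 1, 2, 9, 16, 24]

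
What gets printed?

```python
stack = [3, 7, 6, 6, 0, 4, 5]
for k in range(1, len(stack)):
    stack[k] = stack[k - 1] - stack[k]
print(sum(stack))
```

k=1: stack[1] = 3-7 = -4 → [3, -4, 6, 6, 0, 4, 5]
k=2: stack[2] = (-4)-6 = -10 → [3, -4, -10, 6, 0, 4, 5]
k=3: stack[3] = (-10)-6 = -16 → [3, -4, -10, -16, 0, 4, 5]
k=4: stack[4] = (-16)-0 = -16 → [3, -4, -10, -16, -16, 4, 5]
k=5: stack[5] = (-16)-4 = -20 → [3, -4, -10, -16, -16, -20, 5]
k=6: stack[6] = (-20)-5 = -25 → [3, -4, -10, -16, -16, -20, -25]
sum = -88

-88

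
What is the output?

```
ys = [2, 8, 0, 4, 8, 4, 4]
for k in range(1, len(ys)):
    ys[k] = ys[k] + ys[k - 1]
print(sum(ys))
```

k=1: ys[1] = 8+2 = 10 → [2, 10, 0, 4, 8, 4, 4]
k=2: ys[2] = 0+10 = 10 → [2, 10, 10, 4, 8, 4, 4]
k=3: ys[3] = 4+10 = 14 → [2, 10, 10, 14, 8, 4, 4]
k=4: ys[4] = 8+14 = 22 → [2, 10, 10, 14, 22, 4, 4]
k=5: ys[5] = 4+22 = 26 → [2, 10, 10, 14, 22, 26, 4]
k=6: ys[6] = 4+26 = 30 → [2, 10, 10, 14, 22, 26, 30]
sum = 114

114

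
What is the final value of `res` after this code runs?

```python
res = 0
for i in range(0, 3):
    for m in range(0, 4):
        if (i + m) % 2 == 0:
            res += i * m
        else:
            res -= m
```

i=0,m=0: even sum, res = 0+0 = 0
i=0,m=1: odd sum, res = 0-1 = -1
i=0,m=2: even sum, res = (-1)+0 = -1
i=0,m=3: odd sum, res = (-1)-3 = -4
i=1,m=0: odd sum, res = (-4)-0 = -4
i=1,m=1: even sum, res = (-4)+1 = -3
i=1,m=2: odd sum, res = (-3)-2 = -5
i=1,m=3: even sum, res = (-5)+3 = -2
i=2,m=0: even sum, res = (-2)+0 = -2
i=2,m=1: odd sum, res = (-2)-1 = -3
i=2,m=2: even sum, res = (-3)+4 = 1
i=2,m=3: odd sum, res = 1-3 = -2

-2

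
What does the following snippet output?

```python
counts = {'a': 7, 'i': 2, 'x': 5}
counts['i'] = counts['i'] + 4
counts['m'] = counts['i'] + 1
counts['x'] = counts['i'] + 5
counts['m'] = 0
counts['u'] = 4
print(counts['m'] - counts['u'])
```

counts['i'] = counts['i']+4 = 6 → {'a': 7, 'i': 6, 'x': 5}
counts['m'] = counts['i']+1 = 7 → {'a': 7, 'i': 6, 'x': 5, 'm': 7}
counts['x'] = counts['i']+5 = 11 → {'a': 7, 'i': 6, 'x': 11, 'm': 7}
counts['m'] = 0 → {'a': 7, 'i': 6, 'x': 11, 'm': 0}
counts['u'] = 4 → {'a': 7, 'i': 6, 'x': 11, 'm': 0, 'u': 4}
counts['m']-counts['u'] = 0-4 = -4

-4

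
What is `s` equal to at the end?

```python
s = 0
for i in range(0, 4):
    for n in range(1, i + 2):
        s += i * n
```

i=0,n=1: s = 0+0 = 0
i=1,n=1: s = 0+1 = 1
i=1,n=2: s = 1+2 = 3
i=2,n=1: s = 3+2 = 5
i=2,n=2: s = 5+4 = 9
i=2,n=3: s = 9+6 = 15
i=3,n=1: s = 15+3 = 18
i=3,n=2: s = 18+6 = 24
i=3,n=3: s = 24+9 = 33
i=3,n=4: s = 33+12 = 45

45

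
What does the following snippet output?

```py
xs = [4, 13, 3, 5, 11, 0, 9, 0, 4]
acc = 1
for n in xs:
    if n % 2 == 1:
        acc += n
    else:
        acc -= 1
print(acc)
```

38

n=4: not odd, acc = 1-1 = 0
n=13: odd, acc = 0+13 = 13
n=3: odd, acc = 13+3 = 16
n=5: odd, acc = 16+5 = 21
n=11: odd, acc = 21+11 = 32
n=0: not odd, acc = 32-1 = 31
n=9: odd, acc = 31+9 = 40
n=0: not odd, acc = 40-1 = 39
n=4: not odd, acc = 39-1 = 38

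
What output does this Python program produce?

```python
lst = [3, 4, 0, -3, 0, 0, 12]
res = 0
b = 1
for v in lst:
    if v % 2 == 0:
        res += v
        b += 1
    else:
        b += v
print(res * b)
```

v=3: not even; b=4
v=4: even, res = 0+4 = 4; b=5
v=0: even, res = 4+0 = 4; b=6
v=-3: not even; b=3
v=0: even, res = 4+0 = 4; b=4
v=0: even, res = 4+0 = 4; b=5
v=12: even, res = 4+12 = 16; b=6
res*b = 16*6 = 96

96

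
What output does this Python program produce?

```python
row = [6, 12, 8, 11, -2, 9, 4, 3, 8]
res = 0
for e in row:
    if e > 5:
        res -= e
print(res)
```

e=6: >5, res = 0-6 = -6
e=12: >5, res = (-6)-12 = -18
e=8: >5, res = (-18)-8 = -26
e=11: >5, res = (-26)-11 = -37
e=-2: not >5
e=9: >5, res = (-37)-9 = -46
e=4: not >5
e=3: not >5
e=8: >5, res = (-46)-8 = -54

-54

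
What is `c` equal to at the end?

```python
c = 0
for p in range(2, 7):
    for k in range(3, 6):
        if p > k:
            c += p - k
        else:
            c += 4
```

p=2,k=3: not 2>3, c = 0+4 = 4
p=2,k=4: not 2>4, c = 4+4 = 8
p=2,k=5: not 2>5, c = 8+4 = 12
p=3,k=3: not 3>3, c = 12+4 = 16
p=3,k=4: not 3>4, c = 16+4 = 20
p=3,k=5: not 3>5, c = 20+4 = 24
p=4,k=3: 4>3, c = 24+1 = 25
p=4,k=4: not 4>4, c = 25+4 = 29
p=4,k=5: not 4>5, c = 29+4 = 33
p=5,k=3: 5>3, c = 33+2 = 35
p=5,k=4: 5>4, c = 35+1 = 36
p=5,k=5: not 5>5, c = 36+4 = 40
p=6,k=3: 6>3, c = 40+3 = 43
p=6,k=4: 6>4, c = 43+2 = 45
p=6,k=5: 6>5, c = 45+1 = 46

46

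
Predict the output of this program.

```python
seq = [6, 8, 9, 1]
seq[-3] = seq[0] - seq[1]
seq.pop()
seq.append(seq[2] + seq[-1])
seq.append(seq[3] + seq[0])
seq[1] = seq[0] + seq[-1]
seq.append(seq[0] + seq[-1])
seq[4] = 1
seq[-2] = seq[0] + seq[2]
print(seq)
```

[6, 30, 9, 18, 15, 30]

seq[-3] = seq[0]-seq[1] = 6-8 = -2 → [6, -2, 9, 1]
pop() removes 1 → [6, -2, 9]
append seq[2]+seq[-1] = 9+9 = 18 → [6, -2, 9, 18]
append seq[3]+seq[0] = 18+6 = 24 → [6, -2, 9, 18, 24]
seq[1] = seq[0]+seq[-1] = 6+24 = 30 → [6, 30, 9, 18, 24]
append seq[0]+seq[-1] = 6+24 = 30 → [6, 30, 9, 18, 24, 30]
seq[4] = 1 → [6, 30, 9, 18, 1, 30]
seq[-2] = seq[0]+seq[2] = 6+9 = 15 → [6, 30, 9, 18, 15, 30]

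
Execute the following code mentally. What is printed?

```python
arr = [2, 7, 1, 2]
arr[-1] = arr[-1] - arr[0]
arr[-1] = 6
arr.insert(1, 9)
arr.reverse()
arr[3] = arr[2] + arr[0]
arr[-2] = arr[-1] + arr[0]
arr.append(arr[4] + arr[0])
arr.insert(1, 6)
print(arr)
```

[6, 6, 1, 7, 8, 2, 8]

arr[-1] = arr[-1]-arr[0] = 2-2 = 0 → [2, 7, 1, 0]
arr[-1] = 6 → [2, 7, 1, 6]
insert 9 at 1 → [2, 9, 7, 1, 6]
reverse → [6, 1, 7, 9, 2]
arr[3] = arr[2]+arr[0] = 7+6 = 13 → [6, 1, 7, 13, 2]
arr[-2] = arr[-1]+arr[0] = 2+6 = 8 → [6, 1, 7, 8, 2]
append arr[4]+arr[0] = 2+6 = 8 → [6, 1, 7, 8, 2, 8]
insert 6 at 1 → [6, 6, 1, 7, 8, 2, 8]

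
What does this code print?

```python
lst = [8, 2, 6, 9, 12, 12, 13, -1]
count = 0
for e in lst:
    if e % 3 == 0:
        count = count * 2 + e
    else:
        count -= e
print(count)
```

e=8: not %3==0, count = 0-8 = -8
e=2: not %3==0, count = (-8)-2 = -10
e=6: %3==0, count = (-10)*2+6 = -14
e=9: %3==0, count = (-14)*2+9 = -19
e=12: %3==0, count = (-19)*2+12 = -26
e=12: %3==0, count = (-26)*2+12 = -40
e=13: not %3==0, count = (-40)-13 = -53
e=-1: not %3==0, count = (-53)-(-1) = -52

-52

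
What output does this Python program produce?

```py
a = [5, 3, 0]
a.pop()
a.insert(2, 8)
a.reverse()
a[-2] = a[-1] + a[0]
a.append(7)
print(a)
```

pop() removes 0 → [5, 3]
insert 8 at 2 → [5, 3, 8]
reverse → [8, 3, 5]
a[-2] = a[-1]+a[0] = 5+8 = 13 → [8, 13, 5]
append 7 → [8, 13, 5, 7]

[8, 13, 5, 7]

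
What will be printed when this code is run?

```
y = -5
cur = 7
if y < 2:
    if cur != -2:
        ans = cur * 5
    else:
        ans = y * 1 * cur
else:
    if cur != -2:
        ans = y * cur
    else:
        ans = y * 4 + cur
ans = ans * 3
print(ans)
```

y=-5, cur=7
y < 2 is True; cur != -2 is True
→ ans = cur * 5 = 35
ans = 35*3 = 105

105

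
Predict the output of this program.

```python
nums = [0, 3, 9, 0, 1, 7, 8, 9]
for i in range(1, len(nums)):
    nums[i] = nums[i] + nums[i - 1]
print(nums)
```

[0, 3, 12, 12, 13, 20, 28, 37]

i=1: nums[1] = 3+0 = 3 → [0, 3, 9, 0, 1, 7, 8, 9]
i=2: nums[2] = 9+3 = 12 → [0, 3, 12, 0, 1, 7, 8, 9]
i=3: nums[3] = 0+12 = 12 → [0, 3, 12, 12, 1, 7, 8, 9]
i=4: nums[4] = 1+12 = 13 → [0, 3, 12, 12, 13, 7, 8, 9]
i=5: nums[5] = 7+13 = 20 → [0, 3, 12, 12, 13, 20, 8, 9]
i=6: nums[6] = 8+20 = 28 → [0, 3, 12, 12, 13, 20, 28, 9]
i=7: nums[7] = 9+28 = 37 → [0, 3, 12, 12, 13, 20, 28, 37]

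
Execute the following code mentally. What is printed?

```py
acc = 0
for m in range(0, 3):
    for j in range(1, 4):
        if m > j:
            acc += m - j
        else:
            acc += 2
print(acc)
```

17

m=0,j=1: not 0>1, acc = 0+2 = 2
m=0,j=2: not 0>2, acc = 2+2 = 4
m=0,j=3: not 0>3, acc = 4+2 = 6
m=1,j=1: not 1>1, acc = 6+2 = 8
m=1,j=2: not 1>2, acc = 8+2 = 10
m=1,j=3: not 1>3, acc = 10+2 = 12
m=2,j=1: 2>1, acc = 12+1 = 13
m=2,j=2: not 2>2, acc = 13+2 = 15
m=2,j=3: not 2>3, acc = 15+2 = 17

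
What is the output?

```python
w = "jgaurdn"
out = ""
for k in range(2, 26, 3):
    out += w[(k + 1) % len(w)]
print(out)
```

k=2: add w[3]='u' → 'u'
k=5: add w[6]='n' → 'un'
k=8: add w[2]='a' → 'una'
k=11: add w[5]='d' → 'unad'
k=14: add w[1]='g' → 'unadg'
k=17: add w[4]='r' → 'unadgr'
k=20: add w[0]='j' → 'unadgrj'
k=23: add w[3]='u' → 'unadgrju'

unadgrju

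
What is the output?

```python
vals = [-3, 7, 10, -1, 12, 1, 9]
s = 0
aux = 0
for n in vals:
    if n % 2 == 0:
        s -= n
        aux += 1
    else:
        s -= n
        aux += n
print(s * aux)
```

-525

n=-3: not even, s = 0-(-3) = 3; aux=-3
n=7: not even, s = 3-7 = -4; aux=4
n=10: even, s = (-4)-10 = -14; aux=5
n=-1: not even, s = (-14)-(-1) = -13; aux=4
n=12: even, s = (-13)-12 = -25; aux=5
n=1: not even, s = (-25)-1 = -26; aux=6
n=9: not even, s = (-26)-9 = -35; aux=15
s*aux = (-35)*15 = -525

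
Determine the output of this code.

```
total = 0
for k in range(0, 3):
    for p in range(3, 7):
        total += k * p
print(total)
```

54

k=0,p=3: total = 0+0 = 0
k=0,p=4: total = 0+0 = 0
k=0,p=5: total = 0+0 = 0
k=0,p=6: total = 0+0 = 0
k=1,p=3: total = 0+3 = 3
k=1,p=4: total = 3+4 = 7
k=1,p=5: total = 7+5 = 12
k=1,p=6: total = 12+6 = 18
k=2,p=3: total = 18+6 = 24
k=2,p=4: total = 24+8 = 32
k=2,p=5: total = 32+10 = 42
k=2,p=6: total = 42+12 = 54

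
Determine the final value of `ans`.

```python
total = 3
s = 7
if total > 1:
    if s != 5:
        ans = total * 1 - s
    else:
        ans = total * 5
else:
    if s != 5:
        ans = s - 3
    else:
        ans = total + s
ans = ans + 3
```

-1

total=3, s=7
total > 1 is True; s != 5 is True
→ ans = total * 1 - s = -4
ans = (-4)+3 = -1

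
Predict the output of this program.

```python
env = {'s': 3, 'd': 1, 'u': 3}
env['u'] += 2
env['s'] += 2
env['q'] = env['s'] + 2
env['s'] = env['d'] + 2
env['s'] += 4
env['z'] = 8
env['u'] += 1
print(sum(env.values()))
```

29

env['u'] = 3+2 = 5 → {'s': 3, 'd': 1, 'u': 5}
env['s'] = 3+2 = 5 → {'s': 5, 'd': 1, 'u': 5}
env['q'] = env['s']+2 = 7 → {'s': 5, 'd': 1, 'u': 5, 'q': 7}
env['s'] = env['d']+2 = 3 → {'s': 3, 'd': 1, 'u': 5, 'q': 7}
env['s'] = 3+4 = 7 → {'s': 7, 'd': 1, 'u': 5, 'q': 7}
env['z'] = 8 → {'s': 7, 'd': 1, 'u': 5, 'q': 7, 'z': 8}
env['u'] = 5+1 = 6 → {'s': 7, 'd': 1, 'u': 6, 'q': 7, 'z': 8}
sum of values = 29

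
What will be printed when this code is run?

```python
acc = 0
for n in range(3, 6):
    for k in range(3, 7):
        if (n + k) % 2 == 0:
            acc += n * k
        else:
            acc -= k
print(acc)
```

76

n=3,k=3: even sum, acc = 0+9 = 9
n=3,k=4: odd sum, acc = 9-4 = 5
n=3,k=5: even sum, acc = 5+15 = 20
n=3,k=6: odd sum, acc = 20-6 = 14
n=4,k=3: odd sum, acc = 14-3 = 11
n=4,k=4: even sum, acc = 11+16 = 27
n=4,k=5: odd sum, acc = 27-5 = 22
n=4,k=6: even sum, acc = 22+24 = 46
n=5,k=3: even sum, acc = 46+15 = 61
n=5,k=4: odd sum, acc = 61-4 = 57
n=5,k=5: even sum, acc = 57+25 = 82
n=5,k=6: odd sum, acc = 82-6 = 76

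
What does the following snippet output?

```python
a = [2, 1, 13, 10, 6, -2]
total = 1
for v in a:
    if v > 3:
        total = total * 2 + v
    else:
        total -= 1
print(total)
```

v=2: not >3, total = 1-1 = 0
v=1: not >3, total = 0-1 = -1
v=13: >3, total = (-1)*2+13 = 11
v=10: >3, total = 11*2+10 = 32
v=6: >3, total = 32*2+6 = 70
v=-2: not >3, total = 70-1 = 69

69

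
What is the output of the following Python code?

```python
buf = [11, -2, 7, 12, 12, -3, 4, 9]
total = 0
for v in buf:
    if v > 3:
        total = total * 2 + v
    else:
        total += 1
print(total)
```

v=11: >3, total = 0*2+11 = 11
v=-2: not >3, total = 11+1 = 12
v=7: >3, total = 12*2+7 = 31
v=12: >3, total = 31*2+12 = 74
v=12: >3, total = 74*2+12 = 160
v=-3: not >3, total = 160+1 = 161
v=4: >3, total = 161*2+4 = 326
v=9: >3, total = 326*2+9 = 661

661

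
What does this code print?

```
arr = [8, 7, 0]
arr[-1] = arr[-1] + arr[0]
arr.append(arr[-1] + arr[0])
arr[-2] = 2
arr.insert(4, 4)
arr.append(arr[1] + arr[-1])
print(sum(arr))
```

arr[-1] = arr[-1]+arr[0] = 0+8 = 8 → [8, 7, 8]
append arr[-1]+arr[0] = 8+8 = 16 → [8, 7, 8, 16]
arr[-2] = 2 → [8, 7, 2, 16]
insert 4 at 4 → [8, 7, 2, 16, 4]
append arr[1]+arr[-1] = 7+4 = 11 → [8, 7, 2, 16, 4, 11]
sum = 48

48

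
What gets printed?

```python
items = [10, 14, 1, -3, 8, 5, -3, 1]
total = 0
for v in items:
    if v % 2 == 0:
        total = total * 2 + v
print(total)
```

v=10: even, total = 0*2+10 = 10
v=14: even, total = 10*2+14 = 34
v=1: not even
v=-3: not even
v=8: even, total = 34*2+8 = 76
v=5: not even
v=-3: not even
v=1: not even

76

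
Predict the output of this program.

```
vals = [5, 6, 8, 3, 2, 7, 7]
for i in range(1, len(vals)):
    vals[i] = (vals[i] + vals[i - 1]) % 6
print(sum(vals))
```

18

i=1: vals[1] = (6+5)%6 = 5 → [5, 5, 8, 3, 2, 7, 7]
i=2: vals[2] = (8+5)%6 = 1 → [5, 5, 1, 3, 2, 7, 7]
i=3: vals[3] = (3+1)%6 = 4 → [5, 5, 1, 4, 2, 7, 7]
i=4: vals[4] = (2+4)%6 = 0 → [5, 5, 1, 4, 0, 7, 7]
i=5: vals[5] = (7+0)%6 = 1 → [5, 5, 1, 4, 0, 1, 7]
i=6: vals[6] = (7+1)%6 = 2 → [5, 5, 1, 4, 0, 1, 2]
sum = 18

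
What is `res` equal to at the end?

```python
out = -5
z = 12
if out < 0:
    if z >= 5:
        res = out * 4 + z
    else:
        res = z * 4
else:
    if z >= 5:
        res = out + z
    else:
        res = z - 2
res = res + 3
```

-5

out=-5, z=12
out < 0 is True; z >= 5 is True
→ res = out * 4 + z = -8
res = (-8)+3 = -5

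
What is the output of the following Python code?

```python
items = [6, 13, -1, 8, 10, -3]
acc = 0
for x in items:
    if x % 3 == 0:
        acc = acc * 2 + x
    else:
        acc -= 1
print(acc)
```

x=6: %3==0, acc = 0*2+6 = 6
x=13: not %3==0, acc = 6-1 = 5
x=-1: not %3==0, acc = 5-1 = 4
x=8: not %3==0, acc = 4-1 = 3
x=10: not %3==0, acc = 3-1 = 2
x=-3: %3==0, acc = 2*2+(-3) = 1

1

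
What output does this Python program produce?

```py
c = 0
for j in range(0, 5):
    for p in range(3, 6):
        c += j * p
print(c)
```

j=0,p=3: c = 0+0 = 0
j=0,p=4: c = 0+0 = 0
j=0,p=5: c = 0+0 = 0
j=1,p=3: c = 0+3 = 3
j=1,p=4: c = 3+4 = 7
j=1,p=5: c = 7+5 = 12
j=2,p=3: c = 12+6 = 18
j=2,p=4: c = 18+8 = 26
j=2,p=5: c = 26+10 = 36
j=3,p=3: c = 36+9 = 45
j=3,p=4: c = 45+12 = 57
j=3,p=5: c = 57+15 = 72
j=4,p=3: c = 72+12 = 84
j=4,p=4: c = 84+16 = 100
j=4,p=5: c = 100+20 = 120

120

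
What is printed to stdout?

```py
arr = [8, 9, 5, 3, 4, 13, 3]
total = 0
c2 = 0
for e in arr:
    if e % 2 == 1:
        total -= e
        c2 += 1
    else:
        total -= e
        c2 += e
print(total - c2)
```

-62

e=8: not odd, total = 0-8 = -8; c2=8
e=9: odd, total = (-8)-9 = -17; c2=9
e=5: odd, total = (-17)-5 = -22; c2=10
e=3: odd, total = (-22)-3 = -25; c2=11
e=4: not odd, total = (-25)-4 = -29; c2=15
e=13: odd, total = (-29)-13 = -42; c2=16
e=3: odd, total = (-42)-3 = -45; c2=17
total-c2 = (-45)-17 = -62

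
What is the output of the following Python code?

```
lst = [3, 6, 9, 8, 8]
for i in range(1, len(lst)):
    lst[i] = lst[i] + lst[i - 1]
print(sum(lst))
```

i=1: lst[1] = 6+3 = 9 → [3, 9, 9, 8, 8]
i=2: lst[2] = 9+9 = 18 → [3, 9, 18, 8, 8]
i=3: lst[3] = 8+18 = 26 → [3, 9, 18, 26, 8]
i=4: lst[4] = 8+26 = 34 → [3, 9, 18, 26, 34]
sum = 90

90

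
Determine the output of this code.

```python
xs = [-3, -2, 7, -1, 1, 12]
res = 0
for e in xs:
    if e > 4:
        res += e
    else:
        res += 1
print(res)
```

e=-3: not >4, res = 0+1 = 1
e=-2: not >4, res = 1+1 = 2
e=7: >4, res = 2+7 = 9
e=-1: not >4, res = 9+1 = 10
e=1: not >4, res = 10+1 = 11
e=12: >4, res = 11+12 = 23

23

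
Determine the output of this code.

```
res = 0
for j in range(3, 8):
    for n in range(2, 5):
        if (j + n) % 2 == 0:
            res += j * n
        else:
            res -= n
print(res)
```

j=3,n=2: odd sum, res = 0-2 = -2
j=3,n=3: even sum, res = (-2)+9 = 7
j=3,n=4: odd sum, res = 7-4 = 3
j=4,n=2: even sum, res = 3+8 = 11
j=4,n=3: odd sum, res = 11-3 = 8
j=4,n=4: even sum, res = 8+16 = 24
j=5,n=2: odd sum, res = 24-2 = 22
j=5,n=3: even sum, res = 22+15 = 37
j=5,n=4: odd sum, res = 37-4 = 33
j=6,n=2: even sum, res = 33+12 = 45
j=6,n=3: odd sum, res = 45-3 = 42
j=6,n=4: even sum, res = 42+24 = 66
j=7,n=2: odd sum, res = 66-2 = 64
j=7,n=3: even sum, res = 64+21 = 85
j=7,n=4: odd sum, res = 85-4 = 81

81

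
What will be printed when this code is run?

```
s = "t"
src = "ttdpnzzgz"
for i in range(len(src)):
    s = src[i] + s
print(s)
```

i=0: prepend 't' → 'tt'
i=1: prepend 't' → 'ttt'
i=2: prepend 'd' → 'dttt'
i=3: prepend 'p' → 'pdttt'
i=4: prepend 'n' → 'npdttt'
i=5: prepend 'z' → 'znpdttt'
i=6: prepend 'z' → 'zznpdttt'
i=7: prepend 'g' → 'gzznpdttt'
i=8: prepend 'z' → 'zgzznpdttt'

zgzznpdttt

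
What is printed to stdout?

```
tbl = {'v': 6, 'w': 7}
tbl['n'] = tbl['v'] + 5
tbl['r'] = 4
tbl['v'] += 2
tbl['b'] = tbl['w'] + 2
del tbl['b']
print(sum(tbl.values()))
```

30

tbl['n'] = tbl['v']+5 = 11 → {'v': 6, 'w': 7, 'n': 11}
tbl['r'] = 4 → {'v': 6, 'w': 7, 'n': 11, 'r': 4}
tbl['v'] = 6+2 = 8 → {'v': 8, 'w': 7, 'n': 11, 'r': 4}
tbl['b'] = tbl['w']+2 = 9 → {'v': 8, 'w': 7, 'n': 11, 'r': 4, 'b': 9}
del 'b' → {'v': 8, 'w': 7, 'n': 11, 'r': 4}
sum of values = 30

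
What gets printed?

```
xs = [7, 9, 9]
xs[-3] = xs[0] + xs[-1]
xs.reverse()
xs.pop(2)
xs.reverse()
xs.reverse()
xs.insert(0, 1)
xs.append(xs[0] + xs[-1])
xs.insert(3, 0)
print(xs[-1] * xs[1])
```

xs[-3] = xs[0]+xs[-1] = 7+9 = 16 → [16, 9, 9]
reverse → [9, 9, 16]
pop(2) removes 16 → [9, 9]
reverse → [9, 9]
reverse → [9, 9]
insert 1 at 0 → [1, 9, 9]
append xs[0]+xs[-1] = 1+9 = 10 → [1, 9, 9, 10]
insert 0 at 3 → [1, 9, 9, 0, 10]
xs[-1]*xs[1] = 10*9 = 90

90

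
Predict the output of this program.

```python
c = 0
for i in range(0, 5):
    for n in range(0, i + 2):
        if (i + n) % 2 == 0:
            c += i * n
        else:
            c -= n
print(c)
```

i=0,n=0: even sum, c = 0+0 = 0
i=0,n=1: odd sum, c = 0-1 = -1
i=1,n=0: odd sum, c = (-1)-0 = -1
i=1,n=1: even sum, c = (-1)+1 = 0
i=1,n=2: odd sum, c = 0-2 = -2
i=2,n=0: even sum, c = (-2)+0 = -2
i=2,n=1: odd sum, c = (-2)-1 = -3
i=2,n=2: even sum, c = (-3)+4 = 1
i=2,n=3: odd sum, c = 1-3 = -2
i=3,n=0: odd sum, c = (-2)-0 = -2
i=3,n=1: even sum, c = (-2)+3 = 1
i=3,n=2: odd sum, c = 1-2 = -1
i=3,n=3: even sum, c = (-1)+9 = 8
i=3,n=4: odd sum, c = 8-4 = 4
i=4,n=0: even sum, c = 4+0 = 4
i=4,n=1: odd sum, c = 4-1 = 3
i=4,n=2: even sum, c = 3+8 = 11
i=4,n=3: odd sum, c = 11-3 = 8
i=4,n=4: even sum, c = 8+16 = 24
i=4,n=5: odd sum, c = 24-5 = 19

19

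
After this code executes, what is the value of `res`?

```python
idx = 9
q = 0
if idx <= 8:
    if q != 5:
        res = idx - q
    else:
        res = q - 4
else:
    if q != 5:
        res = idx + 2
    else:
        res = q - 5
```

idx=9, q=0
idx <= 8 is False; q != 5 is True
→ res = idx + 2 = 11

11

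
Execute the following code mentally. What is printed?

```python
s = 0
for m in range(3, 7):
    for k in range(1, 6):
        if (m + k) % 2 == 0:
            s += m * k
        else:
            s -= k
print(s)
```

102

m=3,k=1: even sum, s = 0+3 = 3
m=3,k=2: odd sum, s = 3-2 = 1
m=3,k=3: even sum, s = 1+9 = 10
m=3,k=4: odd sum, s = 10-4 = 6
m=3,k=5: even sum, s = 6+15 = 21
m=4,k=1: odd sum, s = 21-1 = 20
m=4,k=2: even sum, s = 20+8 = 28
m=4,k=3: odd sum, s = 28-3 = 25
m=4,k=4: even sum, s = 25+16 = 41
m=4,k=5: odd sum, s = 41-5 = 36
m=5,k=1: even sum, s = 36+5 = 41
m=5,k=2: odd sum, s = 41-2 = 39
m=5,k=3: even sum, s = 39+15 = 54
m=5,k=4: odd sum, s = 54-4 = 50
m=5,k=5: even sum, s = 50+25 = 75
m=6,k=1: odd sum, s = 75-1 = 74
m=6,k=2: even sum, s = 74+12 = 86
m=6,k=3: odd sum, s = 86-3 = 83
m=6,k=4: even sum, s = 83+24 = 107
m=6,k=5: odd sum, s = 107-5 = 102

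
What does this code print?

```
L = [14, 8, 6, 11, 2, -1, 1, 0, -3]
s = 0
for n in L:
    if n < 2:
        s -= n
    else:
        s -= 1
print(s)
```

n=14: not <2, s = 0-1 = -1
n=8: not <2, s = (-1)-1 = -2
n=6: not <2, s = (-2)-1 = -3
n=11: not <2, s = (-3)-1 = -4
n=2: not <2, s = (-4)-1 = -5
n=-1: <2, s = (-5)-(-1) = -4
n=1: <2, s = (-4)-1 = -5
n=0: <2, s = (-5)-0 = -5
n=-3: <2, s = (-5)-(-3) = -2

-2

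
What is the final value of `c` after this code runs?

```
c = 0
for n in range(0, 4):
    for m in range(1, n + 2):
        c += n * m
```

45

n=0,m=1: c = 0+0 = 0
n=1,m=1: c = 0+1 = 1
n=1,m=2: c = 1+2 = 3
n=2,m=1: c = 3+2 = 5
n=2,m=2: c = 5+4 = 9
n=2,m=3: c = 9+6 = 15
n=3,m=1: c = 15+3 = 18
n=3,m=2: c = 18+6 = 24
n=3,m=3: c = 24+9 = 33
n=3,m=4: c = 33+12 = 45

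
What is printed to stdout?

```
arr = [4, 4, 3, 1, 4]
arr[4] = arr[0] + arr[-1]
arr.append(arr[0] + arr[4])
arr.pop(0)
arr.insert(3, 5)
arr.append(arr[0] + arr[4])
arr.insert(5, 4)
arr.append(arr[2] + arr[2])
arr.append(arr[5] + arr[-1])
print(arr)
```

[4, 3, 1, 5, 8, 4, 12, 12, 2, 6]

arr[4] = arr[0]+arr[-1] = 4+4 = 8 → [4, 4, 3, 1, 8]
append arr[0]+arr[4] = 4+8 = 12 → [4, 4, 3, 1, 8, 12]
pop(0) removes 4 → [4, 3, 1, 8, 12]
insert 5 at 3 → [4, 3, 1, 5, 8, 12]
append arr[0]+arr[4] = 4+8 = 12 → [4, 3, 1, 5, 8, 12, 12]
insert 4 at 5 → [4, 3, 1, 5, 8, 4, 12, 12]
append arr[2]+arr[2] = 1+1 = 2 → [4, 3, 1, 5, 8, 4, 12, 12, 2]
append arr[5]+arr[-1] = 4+2 = 6 → [4, 3, 1, 5, 8, 4, 12, 12, 2, 6]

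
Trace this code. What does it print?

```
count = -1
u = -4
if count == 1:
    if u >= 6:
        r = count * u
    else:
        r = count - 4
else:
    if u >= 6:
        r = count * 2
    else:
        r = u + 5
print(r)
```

count=-1, u=-4
count == 1 is False; u >= 6 is False
→ r = u + 5 = 1

1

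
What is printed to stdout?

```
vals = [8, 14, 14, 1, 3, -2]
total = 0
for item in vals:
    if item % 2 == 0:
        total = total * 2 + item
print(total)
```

item=8: even, total = 0*2+8 = 8
item=14: even, total = 8*2+14 = 30
item=14: even, total = 30*2+14 = 74
item=1: not even
item=3: not even
item=-2: even, total = 74*2+(-2) = 146

146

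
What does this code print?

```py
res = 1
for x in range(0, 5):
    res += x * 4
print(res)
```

41

x=0: res = 1+0*4 = 1
x=1: res = 1+1*4 = 5
x=2: res = 5+2*4 = 13
x=3: res = 13+3*4 = 25
x=4: res = 25+4*4 = 41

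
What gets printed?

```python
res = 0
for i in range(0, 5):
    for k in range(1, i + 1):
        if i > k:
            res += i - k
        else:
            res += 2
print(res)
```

i=1,k=1: not 1>1, res = 0+2 = 2
i=2,k=1: 2>1, res = 2+1 = 3
i=2,k=2: not 2>2, res = 3+2 = 5
i=3,k=1: 3>1, res = 5+2 = 7
i=3,k=2: 3>2, res = 7+1 = 8
i=3,k=3: not 3>3, res = 8+2 = 10
i=4,k=1: 4>1, res = 10+3 = 13
i=4,k=2: 4>2, res = 13+2 = 15
i=4,k=3: 4>3, res = 15+1 = 16
i=4,k=4: not 4>4, res = 16+2 = 18

18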